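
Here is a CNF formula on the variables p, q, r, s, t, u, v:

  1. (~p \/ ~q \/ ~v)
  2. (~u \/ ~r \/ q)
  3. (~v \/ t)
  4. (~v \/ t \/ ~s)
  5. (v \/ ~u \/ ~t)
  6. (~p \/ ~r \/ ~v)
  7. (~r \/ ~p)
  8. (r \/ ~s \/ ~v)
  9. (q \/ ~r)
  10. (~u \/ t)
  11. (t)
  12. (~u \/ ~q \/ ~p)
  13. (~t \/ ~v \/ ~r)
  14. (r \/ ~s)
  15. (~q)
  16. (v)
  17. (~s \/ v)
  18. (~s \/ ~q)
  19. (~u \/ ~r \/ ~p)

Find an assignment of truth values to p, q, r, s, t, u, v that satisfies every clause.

p=True, q=False, r=False, s=False, t=True, u=False, v=True

Check each clause:
  1. (~q \/ ~p \/ ~v) — ~q is true.
  2. (~u \/ q \/ ~r) — ~u is true.
  3. (~v \/ t) — t is true.
  4. (~v \/ t \/ ~s) — ~s is true.
  5. (~u \/ v \/ ~t) — ~u is true.
  6. (~p \/ ~r \/ ~v) — ~r is true.
  7. (~r \/ ~p) — ~r is true.
  8. (~v \/ r \/ ~s) — ~s is true.
  9. (~r \/ q) — ~r is true.
  10. (t \/ ~u) — ~u is true.
  11. (t) — t is true.
  12. (~u \/ ~p \/ ~q) — ~u is true.
  13. (~v \/ ~t \/ ~r) — ~r is true.
  14. (~s \/ r) — ~s is true.
  15. (~q) — ~q is true.
  16. (v) — v is true.
  17. (~s \/ v) — ~s is true.
  18. (~q \/ ~s) — ~s is true.
  19. (~p \/ ~u \/ ~r) — ~u is true.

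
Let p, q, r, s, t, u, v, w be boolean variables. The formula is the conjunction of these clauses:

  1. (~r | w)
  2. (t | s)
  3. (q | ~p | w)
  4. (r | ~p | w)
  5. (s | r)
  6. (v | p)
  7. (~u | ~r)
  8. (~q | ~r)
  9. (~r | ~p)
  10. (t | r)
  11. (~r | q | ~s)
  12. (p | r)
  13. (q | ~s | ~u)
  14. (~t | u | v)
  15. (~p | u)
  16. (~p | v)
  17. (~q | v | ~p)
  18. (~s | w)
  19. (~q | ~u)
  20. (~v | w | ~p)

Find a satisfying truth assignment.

p=0, q=0, r=1, s=0, t=1, u=0, v=1, w=1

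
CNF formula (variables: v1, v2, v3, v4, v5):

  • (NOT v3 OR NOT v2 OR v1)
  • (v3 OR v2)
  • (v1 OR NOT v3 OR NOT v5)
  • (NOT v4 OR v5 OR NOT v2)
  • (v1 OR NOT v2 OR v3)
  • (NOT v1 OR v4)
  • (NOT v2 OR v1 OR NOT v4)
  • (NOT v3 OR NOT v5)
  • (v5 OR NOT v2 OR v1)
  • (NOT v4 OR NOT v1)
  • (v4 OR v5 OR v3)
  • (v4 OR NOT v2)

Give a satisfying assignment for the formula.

v1=F  v2=F  v3=T  v4=T  v5=F

Branch on v1: take v1 = False.
For the remaining variables, v2 = False, v3 = True, v4 = True, v5 = False works.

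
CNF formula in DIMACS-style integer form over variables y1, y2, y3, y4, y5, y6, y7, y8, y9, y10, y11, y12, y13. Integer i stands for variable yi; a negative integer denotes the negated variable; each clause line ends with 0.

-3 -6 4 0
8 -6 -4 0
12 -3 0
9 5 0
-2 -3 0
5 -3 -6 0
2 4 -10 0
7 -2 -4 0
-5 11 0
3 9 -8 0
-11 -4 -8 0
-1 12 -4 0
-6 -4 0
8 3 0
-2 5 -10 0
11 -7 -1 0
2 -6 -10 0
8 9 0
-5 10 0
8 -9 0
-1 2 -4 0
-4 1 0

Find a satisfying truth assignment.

y1 = F, y2 = T, y3 = F, y4 = F, y5 = T, y6 = T, y7 = T, y8 = T, y9 = T, y10 = T, y11 = T, y12 = F, y13 = T

Check each clause:
  1. {¬y3, ¬y6, y4} — ¬y3 is true.
  2. {¬y6, ¬y4, y8} — y8 is true.
  3. {¬y3, y12} — ¬y3 is true.
  4. {y5, y9} — y9 is true.
  5. {¬y3, ¬y2} — ¬y3 is true.
  6. {¬y6, ¬y3, y5} — y5 is true.
  7. {y4, ¬y10, y2} — y2 is true.
  8. {¬y2, y7, ¬y4} — ¬y4 is true.
  9. {y11, ¬y5} — y11 is true.
  10. {y9, ¬y8, y3} — y9 is true.
  11. {¬y4, ¬y11, ¬y8} — ¬y4 is true.
  12. {¬y4, ¬y1, y12} — ¬y4 is true.
  13. {¬y4, ¬y6} — ¬y4 is true.
  14. {y3, y8} — y8 is true.
  15. {¬y2, y5, ¬y10} — y5 is true.
  16. {¬y1, ¬y7, y11} — y11 is true.
  17. {y2, ¬y10, ¬y6} — y2 is true.
  18. {y9, y8} — y8 is true.
  19. {y10, ¬y5} — y10 is true.
  20. {y8, ¬y9} — y8 is true.
  21. {¬y4, y2, ¬y1} — y2 is true.
  22. {y1, ¬y4} — ¬y4 is true.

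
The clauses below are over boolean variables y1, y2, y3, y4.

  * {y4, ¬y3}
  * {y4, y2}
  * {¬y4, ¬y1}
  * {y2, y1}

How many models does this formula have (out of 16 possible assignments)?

4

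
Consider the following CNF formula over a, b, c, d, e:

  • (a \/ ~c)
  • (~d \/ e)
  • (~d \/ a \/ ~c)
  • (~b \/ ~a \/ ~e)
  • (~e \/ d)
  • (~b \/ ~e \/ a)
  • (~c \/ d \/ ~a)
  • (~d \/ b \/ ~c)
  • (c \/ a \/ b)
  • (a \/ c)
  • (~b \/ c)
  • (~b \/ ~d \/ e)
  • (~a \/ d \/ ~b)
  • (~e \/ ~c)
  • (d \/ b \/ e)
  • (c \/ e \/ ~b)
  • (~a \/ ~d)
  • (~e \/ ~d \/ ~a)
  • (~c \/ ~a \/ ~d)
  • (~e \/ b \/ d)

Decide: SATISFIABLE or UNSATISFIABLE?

UNSATISFIABLE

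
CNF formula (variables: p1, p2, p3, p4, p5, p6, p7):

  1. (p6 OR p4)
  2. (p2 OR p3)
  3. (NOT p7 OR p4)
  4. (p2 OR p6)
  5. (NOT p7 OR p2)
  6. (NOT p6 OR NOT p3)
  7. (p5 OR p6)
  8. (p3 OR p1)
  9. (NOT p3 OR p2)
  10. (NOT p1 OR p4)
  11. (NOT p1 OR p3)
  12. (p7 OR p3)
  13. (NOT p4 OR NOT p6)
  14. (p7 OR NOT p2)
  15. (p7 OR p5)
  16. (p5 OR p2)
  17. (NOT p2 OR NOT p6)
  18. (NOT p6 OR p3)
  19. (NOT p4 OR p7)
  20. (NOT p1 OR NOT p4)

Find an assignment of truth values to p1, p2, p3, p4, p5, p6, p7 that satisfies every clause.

Pure literal: p5 appears only positively; assign p5 = True.
Branch on p1: take p1 = False.
  then p3 is forced to True.
  then p6 is forced to False.
  then p4 is forced to True.
  then p2 is forced to True.
  then p7 is forced to True.
Check each clause:
  1. (p6 OR p4) — p4 is true.
  2. (p3 OR p2) — p2 is true.
  3. (p4 OR NOT p7) — p4 is true.
  4. (p2 OR p6) — p2 is true.
  5. (p2 OR NOT p7) — p2 is true.
  6. (NOT p3 OR NOT p6) — NOT p6 is true.
  7. (p5 OR p6) — p5 is true.
  8. (p3 OR p1) — p3 is true.
  9. (NOT p3 OR p2) — p2 is true.
  10. (NOT p1 OR p4) — p4 is true.
  11. (p3 OR NOT p1) — p3 is true.
  12. (p7 OR p3) — p3 is true.
  13. (NOT p4 OR NOT p6) — NOT p6 is true.
  14. (p7 OR NOT p2) — p7 is true.
  15. (p7 OR p5) — p5 is true.
  16. (p2 OR p5) — p2 is true.
  17. (NOT p6 OR NOT p2) — NOT p6 is true.
  18. (p3 OR NOT p6) — NOT p6 is true.
  19. (p7 OR NOT p4) — p7 is true.
  20. (NOT p4 OR NOT p1) — NOT p1 is true.

p1=0, p2=1, p3=1, p4=1, p5=1, p6=0, p7=1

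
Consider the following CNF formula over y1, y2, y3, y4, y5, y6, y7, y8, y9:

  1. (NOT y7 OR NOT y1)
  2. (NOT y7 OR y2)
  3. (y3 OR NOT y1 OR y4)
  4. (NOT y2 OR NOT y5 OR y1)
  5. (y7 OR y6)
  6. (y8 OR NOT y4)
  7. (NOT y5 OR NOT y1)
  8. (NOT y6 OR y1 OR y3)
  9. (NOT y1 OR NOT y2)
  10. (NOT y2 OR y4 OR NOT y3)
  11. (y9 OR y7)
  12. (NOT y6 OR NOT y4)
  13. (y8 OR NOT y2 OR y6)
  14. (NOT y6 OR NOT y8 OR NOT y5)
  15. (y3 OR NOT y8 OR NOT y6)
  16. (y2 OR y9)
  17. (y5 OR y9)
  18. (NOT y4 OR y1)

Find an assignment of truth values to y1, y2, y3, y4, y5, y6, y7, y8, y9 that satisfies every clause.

y1 = 0  y2 = 1  y3 = 0  y4 = 0  y5 = 0  y6 = 0  y7 = 1  y8 = 1  y9 = 1

y9 occurs only positively in the remaining clauses — set y9 = True.
Set y1 = False and propagate.
  then y4 is forced to False.
Branch on y2: take y2 = True.
  then y5 is forced to False.
  then y3 is forced to False.
  then y6 is forced to False.
  then y7 is forced to True.
  then y8 is forced to True.
Every clause has at least one true literal under this assignment.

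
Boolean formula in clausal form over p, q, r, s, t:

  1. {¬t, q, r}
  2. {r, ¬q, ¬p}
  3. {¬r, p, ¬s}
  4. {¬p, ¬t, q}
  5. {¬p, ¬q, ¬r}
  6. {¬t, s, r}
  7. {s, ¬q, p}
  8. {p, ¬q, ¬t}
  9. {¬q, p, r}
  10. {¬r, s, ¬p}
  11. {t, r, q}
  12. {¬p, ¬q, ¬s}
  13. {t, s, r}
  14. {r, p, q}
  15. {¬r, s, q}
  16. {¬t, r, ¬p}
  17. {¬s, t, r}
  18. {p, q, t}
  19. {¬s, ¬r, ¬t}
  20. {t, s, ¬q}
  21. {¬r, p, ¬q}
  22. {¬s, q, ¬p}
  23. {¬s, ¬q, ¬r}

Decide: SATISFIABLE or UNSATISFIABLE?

UNSATISFIABLE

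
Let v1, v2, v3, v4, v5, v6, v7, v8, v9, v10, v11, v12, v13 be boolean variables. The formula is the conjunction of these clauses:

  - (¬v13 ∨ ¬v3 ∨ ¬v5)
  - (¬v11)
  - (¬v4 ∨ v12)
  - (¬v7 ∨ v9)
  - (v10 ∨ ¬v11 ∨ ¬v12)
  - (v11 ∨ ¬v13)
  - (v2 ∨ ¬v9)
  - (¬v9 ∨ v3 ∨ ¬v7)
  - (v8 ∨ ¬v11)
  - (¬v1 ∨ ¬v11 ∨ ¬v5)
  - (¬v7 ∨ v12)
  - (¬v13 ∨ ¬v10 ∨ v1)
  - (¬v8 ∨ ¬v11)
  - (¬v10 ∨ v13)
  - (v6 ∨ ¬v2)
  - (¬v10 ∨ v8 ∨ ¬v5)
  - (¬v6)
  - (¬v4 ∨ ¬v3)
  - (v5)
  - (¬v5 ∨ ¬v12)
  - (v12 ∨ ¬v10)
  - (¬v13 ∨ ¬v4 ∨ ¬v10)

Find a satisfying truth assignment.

v1=False  v2=False  v3=False  v4=False  v5=True  v6=False  v7=False  v8=True  v9=False  v10=False  v11=False  v12=False  v13=False

(¬v11) is a unit clause, so v11 = False.
(¬v13) is a unit clause, so v13 = False.
(¬v10) is a unit clause, so v10 = False.
The clause (¬v6) is unit: v6 must be False.
Unit propagation: (¬v2) forces v2 = False.
The clause (¬v9) is unit: v9 must be False.
The clause (¬v7) is unit: v7 must be False.
(v5) is a unit clause, so v5 = True.
The clause (¬v12) is unit: v12 must be False.
The clause (¬v4) is unit: v4 must be False.
v1, v3, v8 are now unconstrained; take v1 = False, v3 = False, v8 = True.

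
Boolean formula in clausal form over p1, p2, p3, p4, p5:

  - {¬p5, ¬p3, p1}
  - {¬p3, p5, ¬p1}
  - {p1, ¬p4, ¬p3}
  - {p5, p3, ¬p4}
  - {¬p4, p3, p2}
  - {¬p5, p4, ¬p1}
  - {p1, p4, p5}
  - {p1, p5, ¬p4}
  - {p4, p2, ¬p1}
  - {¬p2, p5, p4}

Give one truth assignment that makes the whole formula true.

Try p1 = True.
Try p2 = True.
Set p3 = True and propagate.
  then p5 is forced to True.
  then p4 is forced to True.

p1=True  p2=True  p3=True  p4=True  p5=True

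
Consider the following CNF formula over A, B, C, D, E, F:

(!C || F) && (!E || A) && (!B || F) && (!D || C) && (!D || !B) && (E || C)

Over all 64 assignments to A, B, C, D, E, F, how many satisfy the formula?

Case analysis on C and B:
  C=1, B=1: remaining (A,D,E,F) ∈ {(0,0,0,1); (1,0,0,1); (1,0,1,1)} — 3.
  C=1, B=0: D free; 3 ways for (A,E,F) × 2^1 = 6.
  C=0, B=1: remaining (A,D,E,F) ∈ {(1,0,1,1)} — 1.
  C=0, B=0: remaining (A,D,E,F) ∈ {(1,0,1,0); (1,0,1,1)} — 2.
Total: 3 + 6 + 1 + 2 = 12.

12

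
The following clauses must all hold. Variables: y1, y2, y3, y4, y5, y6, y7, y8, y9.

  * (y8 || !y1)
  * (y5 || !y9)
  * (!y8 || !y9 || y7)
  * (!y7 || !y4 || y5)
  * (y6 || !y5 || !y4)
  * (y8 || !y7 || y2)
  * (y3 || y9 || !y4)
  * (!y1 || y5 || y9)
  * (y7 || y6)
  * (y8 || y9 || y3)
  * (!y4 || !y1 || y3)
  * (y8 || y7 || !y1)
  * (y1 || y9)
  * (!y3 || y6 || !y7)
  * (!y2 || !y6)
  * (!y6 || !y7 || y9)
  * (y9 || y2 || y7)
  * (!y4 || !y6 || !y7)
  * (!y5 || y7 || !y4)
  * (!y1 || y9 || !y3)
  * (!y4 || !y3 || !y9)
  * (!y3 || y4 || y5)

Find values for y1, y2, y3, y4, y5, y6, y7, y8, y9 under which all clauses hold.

Try y1 = True.
  then y8 is forced to True.
Branch on y2: take y2 = False.
Branch on y3: take y3 = True.
  then y9 is forced to True.
  then y5 is forced to True.
  then y7 is forced to True.
  then y6 is forced to True.
  then y4 is forced to False.
Every clause has at least one true literal under this assignment.

y1=True  y2=False  y3=True  y4=False  y5=True  y6=True  y7=True  y8=True  y9=True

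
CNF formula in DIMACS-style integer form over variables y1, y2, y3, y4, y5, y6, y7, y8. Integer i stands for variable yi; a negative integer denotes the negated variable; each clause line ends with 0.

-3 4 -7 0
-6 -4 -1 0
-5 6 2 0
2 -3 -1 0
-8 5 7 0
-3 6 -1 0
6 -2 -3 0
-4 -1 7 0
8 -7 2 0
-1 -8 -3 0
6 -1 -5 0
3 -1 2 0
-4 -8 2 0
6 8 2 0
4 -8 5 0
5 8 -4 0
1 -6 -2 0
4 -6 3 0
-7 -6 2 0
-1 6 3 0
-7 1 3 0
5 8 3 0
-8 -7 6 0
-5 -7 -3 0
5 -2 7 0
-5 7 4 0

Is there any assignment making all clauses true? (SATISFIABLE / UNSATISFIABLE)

SATISFIABLE

Try y1 = False.
Set y2 = True and propagate.
  then y6 is forced to False.
  then y3 is forced to False.
  then y7 is forced to False.
  then y5 is forced to True.
  then y4 is forced to True.
y8 is now unconstrained; take y8 = True.
Every clause has at least one true literal under this assignment.
So y1=False  y2=True  y3=False  y4=True  y5=True  y6=False  y7=False  y8=True is a satisfying assignment.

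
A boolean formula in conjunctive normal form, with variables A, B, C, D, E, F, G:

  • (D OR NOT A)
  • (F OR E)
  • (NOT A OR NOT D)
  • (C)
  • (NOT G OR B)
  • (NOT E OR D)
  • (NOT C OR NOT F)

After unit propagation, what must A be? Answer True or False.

Unit clause (C) sets C = True.
(NOT F OR NOT C) with C = True leaves only NOT F, so F = False.
In (F OR E), F is now false; E must hold, so E = True.
From (D OR NOT E) and E = True: D = True.
From (NOT D OR NOT A) and D = True: A = False.

False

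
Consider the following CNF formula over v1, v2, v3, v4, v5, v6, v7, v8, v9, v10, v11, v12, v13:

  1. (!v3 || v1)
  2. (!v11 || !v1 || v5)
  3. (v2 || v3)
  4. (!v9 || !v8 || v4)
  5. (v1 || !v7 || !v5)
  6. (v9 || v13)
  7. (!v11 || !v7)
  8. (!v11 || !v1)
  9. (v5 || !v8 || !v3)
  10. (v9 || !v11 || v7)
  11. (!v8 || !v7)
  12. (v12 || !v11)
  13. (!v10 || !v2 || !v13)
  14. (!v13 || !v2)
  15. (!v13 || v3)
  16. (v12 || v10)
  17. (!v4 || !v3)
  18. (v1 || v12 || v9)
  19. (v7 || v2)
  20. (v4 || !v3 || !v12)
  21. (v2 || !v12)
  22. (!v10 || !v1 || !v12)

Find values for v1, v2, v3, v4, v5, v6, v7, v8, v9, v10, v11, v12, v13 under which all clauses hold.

Pure literal: v8 appears only negated; assign v8 = False.
v11 occurs only negated in the remaining clauses — set v11 = False.
Branch on v1: take v1 = True.
Branch on v2: take v2 = True.
  then v13 is forced to False.
  then v9 is forced to True.
The remaining clauses are satisfied by v3 = True, v4 = False, v5 = True, v6 = True, v7 = False, v10 = True, v12 = False.
Check each clause:
  1. (v1 || !v3) — v1 is true.
  2. (!v11 || v5 || !v1) — v5 is true.
  3. (v3 || v2) — v2 is true.
  4. (!v8 || !v9 || v4) — !v8 is true.
  5. (!v7 || !v5 || v1) — v1 is true.
  6. (v9 || v13) — v9 is true.
  7. (!v11 || !v7) — !v7 is true.
  8. (!v11 || !v1) — !v11 is true.
  9. (!v8 || !v3 || v5) — !v8 is true.
  10. (v9 || v7 || !v11) — v9 is true.
  11. (!v7 || !v8) — !v8 is true.
  12. (v12 || !v11) — !v11 is true.
  13. (!v2 || !v10 || !v13) — !v13 is true.
  14. (!v13 || !v2) — !v13 is true.
  15. (!v13 || v3) — v3 is true.
  16. (v10 || v12) — v10 is true.
  17. (!v3 || !v4) — !v4 is true.
  18. (v1 || v12 || v9) — v9 is true.
  19. (v7 || v2) — v2 is true.
  20. (!v3 || v4 || !v12) — !v12 is true.
  21. (!v12 || v2) — v2 is true.
  22. (!v1 || !v12 || !v10) — !v12 is true.

v1=True, v2=True, v3=True, v4=False, v5=True, v6=True, v7=False, v8=False, v9=True, v10=True, v11=False, v12=False, v13=False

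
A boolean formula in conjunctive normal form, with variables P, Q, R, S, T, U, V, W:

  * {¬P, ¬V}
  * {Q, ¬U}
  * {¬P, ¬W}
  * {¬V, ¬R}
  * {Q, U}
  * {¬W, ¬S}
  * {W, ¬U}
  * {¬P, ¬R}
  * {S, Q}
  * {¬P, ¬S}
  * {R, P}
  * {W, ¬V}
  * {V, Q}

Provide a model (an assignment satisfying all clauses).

Pure literal: Q appears only positively; assign Q = True.
Try P = False.
  then R is forced to True.
  then V is forced to False.
Try S = True.
  then W is forced to False.
  then U is forced to False.
T is now unconstrained; take T = True.

P=False, Q=True, R=True, S=True, T=True, U=False, V=False, W=False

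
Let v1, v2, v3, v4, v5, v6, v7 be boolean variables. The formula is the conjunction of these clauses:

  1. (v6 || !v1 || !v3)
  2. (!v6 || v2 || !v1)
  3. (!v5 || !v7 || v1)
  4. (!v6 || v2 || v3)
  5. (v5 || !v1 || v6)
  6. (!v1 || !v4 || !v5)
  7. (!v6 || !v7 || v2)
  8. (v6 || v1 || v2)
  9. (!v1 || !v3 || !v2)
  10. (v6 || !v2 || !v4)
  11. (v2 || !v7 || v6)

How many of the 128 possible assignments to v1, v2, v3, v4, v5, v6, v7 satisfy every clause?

31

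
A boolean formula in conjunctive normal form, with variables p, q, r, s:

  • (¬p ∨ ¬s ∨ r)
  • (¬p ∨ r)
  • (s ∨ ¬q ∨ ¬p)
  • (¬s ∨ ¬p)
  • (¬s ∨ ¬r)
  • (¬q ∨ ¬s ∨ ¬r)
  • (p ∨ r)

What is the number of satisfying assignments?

The models are:
  p=F q=F r=T s=F
  p=F q=T r=T s=F
  p=T q=F r=T s=F
That's 3 in total.

3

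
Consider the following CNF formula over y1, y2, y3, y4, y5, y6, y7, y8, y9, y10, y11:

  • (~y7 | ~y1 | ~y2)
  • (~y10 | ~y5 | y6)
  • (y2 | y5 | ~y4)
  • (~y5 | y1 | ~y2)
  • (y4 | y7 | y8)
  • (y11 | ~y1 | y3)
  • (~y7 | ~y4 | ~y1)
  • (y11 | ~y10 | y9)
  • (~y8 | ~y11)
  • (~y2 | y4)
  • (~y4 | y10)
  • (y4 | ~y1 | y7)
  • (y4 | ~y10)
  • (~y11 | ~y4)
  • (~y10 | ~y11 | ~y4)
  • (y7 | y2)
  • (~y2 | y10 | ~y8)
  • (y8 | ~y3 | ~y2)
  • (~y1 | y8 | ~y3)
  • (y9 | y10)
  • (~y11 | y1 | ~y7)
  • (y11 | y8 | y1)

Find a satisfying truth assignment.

y1=True, y2=False, y3=False, y4=False, y5=True, y6=False, y7=True, y8=False, y9=True, y10=False, y11=True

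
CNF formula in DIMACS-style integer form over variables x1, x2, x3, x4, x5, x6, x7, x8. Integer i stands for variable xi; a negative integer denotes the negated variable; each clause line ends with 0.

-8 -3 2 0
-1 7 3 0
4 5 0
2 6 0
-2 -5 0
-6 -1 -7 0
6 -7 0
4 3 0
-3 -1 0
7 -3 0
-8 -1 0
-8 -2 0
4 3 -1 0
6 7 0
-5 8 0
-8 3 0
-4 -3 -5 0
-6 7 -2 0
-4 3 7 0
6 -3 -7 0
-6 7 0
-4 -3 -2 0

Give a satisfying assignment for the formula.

x1 = F, x2 = T, x3 = F, x4 = T, x5 = F, x6 = T, x7 = T, x8 = F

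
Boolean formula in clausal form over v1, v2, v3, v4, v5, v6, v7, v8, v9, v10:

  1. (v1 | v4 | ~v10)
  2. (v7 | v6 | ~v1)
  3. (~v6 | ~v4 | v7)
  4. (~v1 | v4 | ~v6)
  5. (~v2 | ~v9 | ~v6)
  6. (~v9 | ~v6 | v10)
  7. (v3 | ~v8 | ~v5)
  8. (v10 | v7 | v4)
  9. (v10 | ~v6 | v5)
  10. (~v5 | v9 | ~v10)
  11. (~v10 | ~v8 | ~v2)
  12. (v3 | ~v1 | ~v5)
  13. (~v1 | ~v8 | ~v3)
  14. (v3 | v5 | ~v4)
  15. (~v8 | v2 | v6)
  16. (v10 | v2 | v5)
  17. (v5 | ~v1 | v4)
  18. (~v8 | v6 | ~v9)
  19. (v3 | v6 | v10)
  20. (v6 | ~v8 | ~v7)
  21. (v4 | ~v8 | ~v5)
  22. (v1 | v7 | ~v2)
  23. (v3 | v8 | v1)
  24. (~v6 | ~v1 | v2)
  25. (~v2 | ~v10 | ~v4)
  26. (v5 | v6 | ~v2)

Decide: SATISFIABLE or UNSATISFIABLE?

SATISFIABLE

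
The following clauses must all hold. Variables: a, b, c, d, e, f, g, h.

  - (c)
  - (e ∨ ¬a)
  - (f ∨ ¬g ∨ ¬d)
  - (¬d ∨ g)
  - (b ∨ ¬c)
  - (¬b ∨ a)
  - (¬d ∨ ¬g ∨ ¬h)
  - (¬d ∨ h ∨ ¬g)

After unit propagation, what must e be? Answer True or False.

Unit clause (c) sets c = True.
In (b ∨ ¬c), ¬c is now false; b must hold, so b = True.
From (a ∨ ¬b) and b = True: a = True.
In (e ∨ ¬a), ¬a is now false; e must hold, so e = True.

True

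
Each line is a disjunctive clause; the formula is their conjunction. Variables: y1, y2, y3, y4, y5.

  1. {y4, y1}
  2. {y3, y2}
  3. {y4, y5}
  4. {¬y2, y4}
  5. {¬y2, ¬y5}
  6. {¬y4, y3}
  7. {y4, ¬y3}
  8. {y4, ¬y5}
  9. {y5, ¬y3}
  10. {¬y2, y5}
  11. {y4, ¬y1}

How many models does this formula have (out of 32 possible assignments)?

Satisfying assignments:
  y1=0 y2=0 y3=1 y4=1 y5=1
  y1=1 y2=0 y3=1 y4=1 y5=1
That's 2 in total.

2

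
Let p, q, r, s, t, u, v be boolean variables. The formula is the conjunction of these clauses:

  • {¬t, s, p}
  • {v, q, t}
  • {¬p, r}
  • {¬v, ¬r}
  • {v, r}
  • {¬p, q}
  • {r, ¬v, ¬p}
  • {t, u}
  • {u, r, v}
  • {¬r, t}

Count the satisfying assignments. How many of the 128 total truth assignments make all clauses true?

Split on r, then v.
  r=1, v=1: a clause becomes empty — 0.
  r=1, v=0: u free; 4 ways for (p,q,s,t) × 2^1 = 8.
  r=0, v=1: q free; 4 ways for (p,s,t,u) × 2^1 = 8.
  r=0, v=0: a clause becomes empty — 0.
Total: 0 + 8 + 8 + 0 = 16.

16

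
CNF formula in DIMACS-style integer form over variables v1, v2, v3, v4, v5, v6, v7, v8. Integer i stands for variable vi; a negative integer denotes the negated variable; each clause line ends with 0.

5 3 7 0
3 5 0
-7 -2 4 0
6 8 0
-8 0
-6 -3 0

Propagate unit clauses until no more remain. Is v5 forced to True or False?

True

(~v8) stands alone — v8 = False.
From (v6 \/ v8) and v8 = False: v6 = True.
(~v3 \/ ~v6): since v6 = True, the clause reduces to (~v3). v3 = False.
(v3 \/ v5): since v3 = False, the clause reduces to (v5). v5 = True.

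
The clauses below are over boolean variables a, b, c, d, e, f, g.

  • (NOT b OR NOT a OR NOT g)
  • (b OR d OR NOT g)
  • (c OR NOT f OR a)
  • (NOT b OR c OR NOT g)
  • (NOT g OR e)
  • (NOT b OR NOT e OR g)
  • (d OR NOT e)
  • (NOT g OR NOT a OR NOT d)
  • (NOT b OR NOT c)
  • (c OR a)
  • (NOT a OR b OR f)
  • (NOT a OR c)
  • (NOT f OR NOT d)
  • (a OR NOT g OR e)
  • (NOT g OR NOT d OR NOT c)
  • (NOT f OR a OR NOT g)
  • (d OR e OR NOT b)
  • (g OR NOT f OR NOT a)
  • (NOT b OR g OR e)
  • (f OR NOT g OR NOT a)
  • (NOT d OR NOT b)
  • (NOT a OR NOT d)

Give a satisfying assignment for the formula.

a = False, b = False, c = True, d = True, e = False, f = False, g = False

Check each clause:
  1. (NOT g OR NOT a OR NOT b) — NOT g is true.
  2. (b OR NOT g OR d) — NOT g is true.
  3. (c OR NOT f OR a) — NOT f is true.
  4. (NOT g OR NOT b OR c) — NOT g is true.
  5. (NOT g OR e) — NOT g is true.
  6. (NOT b OR g OR NOT e) — NOT e is true.
  7. (NOT e OR d) — NOT e is true.
  8. (NOT a OR NOT g OR NOT d) — NOT g is true.
  9. (NOT c OR NOT b) — NOT b is true.
  10. (c OR a) — c is true.
  11. (b OR NOT a OR f) — NOT a is true.
  12. (NOT a OR c) — c is true.
  13. (NOT d OR NOT f) — NOT f is true.
  14. (NOT g OR a OR e) — NOT g is true.
  15. (NOT c OR NOT d OR NOT g) — NOT g is true.
  16. (NOT f OR NOT g OR a) — NOT g is true.
  17. (NOT b OR d OR e) — d is true.
  18. (NOT f OR NOT a OR g) — NOT f is true.
  19. (g OR e OR NOT b) — NOT b is true.
  20. (f OR NOT a OR NOT g) — NOT g is true.
  21. (NOT d OR NOT b) — NOT b is true.
  22. (NOT d OR NOT a) — NOT a is true.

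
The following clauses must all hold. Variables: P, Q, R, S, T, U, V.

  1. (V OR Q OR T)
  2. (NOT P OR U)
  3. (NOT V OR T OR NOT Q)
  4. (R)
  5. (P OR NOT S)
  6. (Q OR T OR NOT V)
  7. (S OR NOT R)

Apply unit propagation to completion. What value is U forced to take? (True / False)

True

(R) is a unit clause: R = True.
In (NOT R OR S), NOT R is now false; S must hold, so S = True.
(P OR NOT S): since S = True, the clause reduces to (P). P = True.
From (NOT P OR U) and P = True: U = True.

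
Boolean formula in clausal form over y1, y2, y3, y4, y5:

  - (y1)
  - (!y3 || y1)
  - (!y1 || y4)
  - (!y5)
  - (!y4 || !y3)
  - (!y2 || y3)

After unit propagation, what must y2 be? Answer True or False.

False

(y1) is a unit clause: y1 = True.
In (!y1 || y4), !y1 is now false; y4 must hold, so y4 = True.
Unit clause (!y5) sets y5 = False.
(!y4 || !y3): since y4 = True, the clause reduces to (!y3). y3 = False.
In (!y2 || y3), y3 is now false; !y2 must hold, so y2 = False.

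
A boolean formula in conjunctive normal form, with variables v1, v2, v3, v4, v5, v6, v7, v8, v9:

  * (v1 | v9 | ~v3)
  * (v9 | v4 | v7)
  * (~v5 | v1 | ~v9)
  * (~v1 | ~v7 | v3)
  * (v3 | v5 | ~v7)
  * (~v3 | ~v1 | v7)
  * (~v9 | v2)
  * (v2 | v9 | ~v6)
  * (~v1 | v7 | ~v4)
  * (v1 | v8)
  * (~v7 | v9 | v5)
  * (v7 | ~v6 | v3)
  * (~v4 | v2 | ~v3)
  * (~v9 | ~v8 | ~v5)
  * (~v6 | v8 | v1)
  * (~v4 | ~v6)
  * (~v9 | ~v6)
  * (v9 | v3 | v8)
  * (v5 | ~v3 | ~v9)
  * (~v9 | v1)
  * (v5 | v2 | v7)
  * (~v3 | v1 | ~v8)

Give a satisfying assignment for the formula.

v1=1  v2=1  v3=1  v4=0  v5=1  v6=0  v7=1  v8=0  v9=1

v2 occurs only positively in the remaining clauses — set v2 = True.
Pure literal: v6 appears only negated; assign v6 = False.
Branch on v1: take v1 = True.
Branch on v3: take v3 = True.
  then v7 is forced to True.
Branch on v5: take v5 = True.
For the remaining variables, v4 = False, v8 = False, v9 = True works.
Every clause has at least one true literal under this assignment.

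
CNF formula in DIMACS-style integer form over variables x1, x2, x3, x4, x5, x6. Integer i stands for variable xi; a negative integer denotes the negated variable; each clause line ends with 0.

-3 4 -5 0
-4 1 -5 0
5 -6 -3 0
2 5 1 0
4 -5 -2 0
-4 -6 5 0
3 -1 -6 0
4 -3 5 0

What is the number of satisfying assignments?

19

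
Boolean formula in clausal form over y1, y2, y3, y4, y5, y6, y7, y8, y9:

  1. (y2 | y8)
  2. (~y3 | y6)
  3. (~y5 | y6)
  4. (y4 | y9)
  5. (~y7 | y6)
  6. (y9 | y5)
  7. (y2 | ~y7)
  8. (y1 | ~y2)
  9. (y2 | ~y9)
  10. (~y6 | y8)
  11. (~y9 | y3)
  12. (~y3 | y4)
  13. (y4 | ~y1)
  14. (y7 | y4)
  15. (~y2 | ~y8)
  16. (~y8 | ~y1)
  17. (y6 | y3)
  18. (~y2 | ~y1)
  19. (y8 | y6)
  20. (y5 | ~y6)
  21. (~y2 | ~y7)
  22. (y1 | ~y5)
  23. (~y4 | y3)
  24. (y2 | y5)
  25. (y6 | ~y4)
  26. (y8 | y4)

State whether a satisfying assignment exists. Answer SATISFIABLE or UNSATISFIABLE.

UNSATISFIABLE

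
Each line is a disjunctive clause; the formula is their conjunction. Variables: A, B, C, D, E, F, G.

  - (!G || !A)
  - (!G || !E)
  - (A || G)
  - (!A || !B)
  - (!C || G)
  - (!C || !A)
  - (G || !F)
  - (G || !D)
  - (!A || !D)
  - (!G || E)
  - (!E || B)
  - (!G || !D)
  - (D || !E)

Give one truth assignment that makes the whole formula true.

C occurs only negated in the remaining clauses — set C = False.
Pure literal: F appears only negated; assign F = False.
Branch on A: take A = True.
  then G is forced to False.
  then B is forced to False.
  then D is forced to False.
  then E is forced to False.
Every clause has at least one true literal under this assignment.

A = T  B = F  C = F  D = F  E = F  F = F  G = F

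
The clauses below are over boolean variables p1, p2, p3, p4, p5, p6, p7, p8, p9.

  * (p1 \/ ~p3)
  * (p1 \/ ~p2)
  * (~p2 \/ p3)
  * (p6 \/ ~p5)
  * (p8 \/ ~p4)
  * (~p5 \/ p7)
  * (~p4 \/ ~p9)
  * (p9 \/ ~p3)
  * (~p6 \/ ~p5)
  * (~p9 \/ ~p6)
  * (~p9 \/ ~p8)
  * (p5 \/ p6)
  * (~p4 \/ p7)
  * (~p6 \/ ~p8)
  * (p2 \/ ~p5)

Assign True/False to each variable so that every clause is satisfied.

p1=True, p2=False, p3=False, p4=False, p5=False, p6=True, p7=True, p8=False, p9=False

Check each clause:
  1. (p1 \/ ~p3) — p1 is true.
  2. (p1 \/ ~p2) — p1 is true.
  3. (~p2 \/ p3) — ~p2 is true.
  4. (~p5 \/ p6) — ~p5 is true.
  5. (~p4 \/ p8) — ~p4 is true.
  6. (~p5 \/ p7) — ~p5 is true.
  7. (~p9 \/ ~p4) — ~p4 is true.
  8. (p9 \/ ~p3) — ~p3 is true.
  9. (~p6 \/ ~p5) — ~p5 is true.
  10. (~p6 \/ ~p9) — ~p9 is true.
  11. (~p8 \/ ~p9) — ~p8 is true.
  12. (p6 \/ p5) — p6 is true.
  13. (p7 \/ ~p4) — ~p4 is true.
  14. (~p8 \/ ~p6) — ~p8 is true.
  15. (~p5 \/ p2) — ~p5 is true.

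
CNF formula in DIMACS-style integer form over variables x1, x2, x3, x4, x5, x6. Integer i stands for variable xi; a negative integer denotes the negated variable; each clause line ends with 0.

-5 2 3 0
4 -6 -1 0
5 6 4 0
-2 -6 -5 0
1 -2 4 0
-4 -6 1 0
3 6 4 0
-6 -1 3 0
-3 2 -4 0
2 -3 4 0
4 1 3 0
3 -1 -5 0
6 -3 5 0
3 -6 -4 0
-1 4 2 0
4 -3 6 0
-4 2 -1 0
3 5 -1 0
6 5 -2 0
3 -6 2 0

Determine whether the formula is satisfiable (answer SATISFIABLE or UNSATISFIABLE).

SATISFIABLE

Branch on x1: take x1 = True.
For the remaining variables, x2 = True, x3 = True, x4 = True, x5 = True, x6 = False works.
Every clause has at least one true literal under this assignment.
So x1=True, x2=True, x3=True, x4=True, x5=True, x6=False is a satisfying assignment.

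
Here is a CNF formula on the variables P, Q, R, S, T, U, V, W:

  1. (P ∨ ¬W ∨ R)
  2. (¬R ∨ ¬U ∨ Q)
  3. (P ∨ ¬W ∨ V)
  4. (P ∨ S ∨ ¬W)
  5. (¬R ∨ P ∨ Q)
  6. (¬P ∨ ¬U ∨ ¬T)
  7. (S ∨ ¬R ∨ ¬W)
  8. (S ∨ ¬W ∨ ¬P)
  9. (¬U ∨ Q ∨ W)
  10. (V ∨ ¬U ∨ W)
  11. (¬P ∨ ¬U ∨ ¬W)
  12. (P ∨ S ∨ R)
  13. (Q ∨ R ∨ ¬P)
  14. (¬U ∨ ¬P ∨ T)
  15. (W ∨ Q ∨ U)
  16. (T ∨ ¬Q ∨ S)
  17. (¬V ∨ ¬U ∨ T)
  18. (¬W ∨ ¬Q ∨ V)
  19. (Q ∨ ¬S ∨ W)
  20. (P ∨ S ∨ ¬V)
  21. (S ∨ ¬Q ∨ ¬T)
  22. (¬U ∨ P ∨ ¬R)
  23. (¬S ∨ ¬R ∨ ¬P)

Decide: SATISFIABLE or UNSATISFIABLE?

Branch on P: take P = True.
Try Q = True.
For the remaining variables, R = False, S = True, T = False, U = False, V = False, W = False works.
So P = True, Q = True, R = False, S = True, T = False, U = False, V = False, W = False is a satisfying assignment.

SATISFIABLE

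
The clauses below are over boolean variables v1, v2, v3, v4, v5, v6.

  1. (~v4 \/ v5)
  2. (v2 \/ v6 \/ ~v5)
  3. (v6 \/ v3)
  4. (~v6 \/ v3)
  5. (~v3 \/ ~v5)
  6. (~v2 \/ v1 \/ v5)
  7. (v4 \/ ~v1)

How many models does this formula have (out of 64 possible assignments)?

2

Satisfying assignments:
  v1=F v2=F v3=T v4=F v5=F v6=F
  v1=F v2=F v3=T v4=F v5=F v6=T
Count: 2.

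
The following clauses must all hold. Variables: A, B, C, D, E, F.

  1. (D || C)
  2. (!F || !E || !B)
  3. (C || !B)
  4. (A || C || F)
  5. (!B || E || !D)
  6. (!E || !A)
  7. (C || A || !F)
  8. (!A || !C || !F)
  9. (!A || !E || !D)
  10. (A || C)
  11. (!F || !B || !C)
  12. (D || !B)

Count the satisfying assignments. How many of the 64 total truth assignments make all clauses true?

13

Split on C, then A.
  C=1, A=1: remaining (B,D,E,F) ∈ {(0,0,0,0); (0,1,0,0)} — 2.
  C=1, A=0: 9 of the 16 assignments to (B,D,E,F) work.
  C=0, A=1: remaining (B,D,E,F) ∈ {(0,1,0,0); (0,1,0,1)} — 2.
  C=0, A=0: a clause becomes empty — 0.
Total: 2 + 9 + 2 + 0 = 13.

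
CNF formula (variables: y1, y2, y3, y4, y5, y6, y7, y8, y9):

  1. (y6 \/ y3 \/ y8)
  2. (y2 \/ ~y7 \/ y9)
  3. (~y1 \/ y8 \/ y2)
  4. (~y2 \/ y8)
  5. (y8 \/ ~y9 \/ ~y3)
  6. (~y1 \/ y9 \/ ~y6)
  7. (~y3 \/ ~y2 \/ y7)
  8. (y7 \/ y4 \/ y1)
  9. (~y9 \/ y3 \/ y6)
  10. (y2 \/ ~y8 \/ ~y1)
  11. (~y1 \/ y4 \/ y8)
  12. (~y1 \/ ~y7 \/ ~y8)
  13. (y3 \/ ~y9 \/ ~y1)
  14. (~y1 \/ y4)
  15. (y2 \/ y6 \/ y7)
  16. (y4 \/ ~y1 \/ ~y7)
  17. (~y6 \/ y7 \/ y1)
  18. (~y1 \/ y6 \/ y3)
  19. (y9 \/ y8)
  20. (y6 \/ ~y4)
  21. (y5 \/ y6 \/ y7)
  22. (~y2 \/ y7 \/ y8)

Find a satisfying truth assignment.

y1=False, y2=True, y3=False, y4=False, y5=False, y6=True, y7=True, y8=True, y9=True

Check each clause:
  1. (y8 \/ y3 \/ y6) — y8 is true.
  2. (y9 \/ y2 \/ ~y7) — y2 is true.
  3. (~y1 \/ y2 \/ y8) — y8 is true.
  4. (y8 \/ ~y2) — y8 is true.
  5. (~y3 \/ y8 \/ ~y9) — y8 is true.
  6. (~y6 \/ y9 \/ ~y1) — y9 is true.
  7. (~y3 \/ y7 \/ ~y2) — ~y3 is true.
  8. (y7 \/ y4 \/ y1) — y7 is true.
  9. (y3 \/ ~y9 \/ y6) — y6 is true.
  10. (y2 \/ ~y1 \/ ~y8) — y2 is true.
  11. (y4 \/ y8 \/ ~y1) — y8 is true.
  12. (~y8 \/ ~y1 \/ ~y7) — ~y1 is true.
  13. (~y1 \/ y3 \/ ~y9) — ~y1 is true.
  14. (y4 \/ ~y1) — ~y1 is true.
  15. (y2 \/ y6 \/ y7) — y2 is true.
  16. (y4 \/ ~y1 \/ ~y7) — ~y1 is true.
  17. (y1 \/ y7 \/ ~y6) — y7 is true.
  18. (~y1 \/ y6 \/ y3) — y6 is true.
  19. (y8 \/ y9) — y8 is true.
  20. (~y4 \/ y6) — ~y4 is true.
  21. (y7 \/ y6 \/ y5) — y6 is true.
  22. (y8 \/ y7 \/ ~y2) — y8 is true.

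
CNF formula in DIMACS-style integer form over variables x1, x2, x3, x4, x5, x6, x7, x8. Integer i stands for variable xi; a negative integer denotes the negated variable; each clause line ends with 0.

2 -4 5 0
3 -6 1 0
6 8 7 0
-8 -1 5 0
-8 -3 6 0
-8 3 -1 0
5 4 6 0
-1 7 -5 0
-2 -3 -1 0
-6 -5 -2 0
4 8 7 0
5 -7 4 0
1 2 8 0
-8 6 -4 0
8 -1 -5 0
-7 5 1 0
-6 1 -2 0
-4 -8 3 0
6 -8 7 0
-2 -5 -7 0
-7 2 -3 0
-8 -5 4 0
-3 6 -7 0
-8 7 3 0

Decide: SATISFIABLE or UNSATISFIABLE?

SATISFIABLE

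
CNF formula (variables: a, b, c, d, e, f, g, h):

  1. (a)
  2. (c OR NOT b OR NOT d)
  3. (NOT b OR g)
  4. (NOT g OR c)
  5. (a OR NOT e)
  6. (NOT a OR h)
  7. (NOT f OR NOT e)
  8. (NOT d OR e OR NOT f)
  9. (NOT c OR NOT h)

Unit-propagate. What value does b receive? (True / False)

False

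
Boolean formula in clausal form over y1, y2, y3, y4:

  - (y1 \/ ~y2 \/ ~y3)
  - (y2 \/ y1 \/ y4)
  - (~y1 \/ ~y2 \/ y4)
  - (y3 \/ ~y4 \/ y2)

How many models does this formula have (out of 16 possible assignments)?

8

The models are:
  y1=F y2=F y3=T y4=T
  y1=F y2=T y3=F y4=F
  y1=F y2=T y3=F y4=T
  y1=T y2=F y3=F y4=F
  y1=T y2=F y3=T y4=F
  y1=T y2=F y3=T y4=T
  y1=T y2=T y3=F y4=T
  y1=T y2=T y3=T y4=T
That's 8 in total.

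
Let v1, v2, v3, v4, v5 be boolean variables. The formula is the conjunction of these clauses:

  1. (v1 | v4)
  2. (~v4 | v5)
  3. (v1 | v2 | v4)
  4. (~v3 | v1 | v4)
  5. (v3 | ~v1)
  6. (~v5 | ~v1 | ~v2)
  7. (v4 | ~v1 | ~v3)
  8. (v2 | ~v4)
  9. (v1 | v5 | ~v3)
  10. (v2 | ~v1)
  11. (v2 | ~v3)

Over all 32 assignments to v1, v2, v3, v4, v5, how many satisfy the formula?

2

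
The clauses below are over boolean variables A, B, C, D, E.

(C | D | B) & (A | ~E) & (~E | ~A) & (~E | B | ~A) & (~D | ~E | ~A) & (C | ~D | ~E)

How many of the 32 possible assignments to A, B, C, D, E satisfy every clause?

Case analysis on E and A:
  E=1, A=1: a clause becomes empty — 0.
  E=1, A=0: a clause becomes empty — 0.
  E=0, A=1: 7 of the 8 assignments to (B,C,D) work.
  E=0, A=0: 7 of the 8 assignments to (B,C,D) work.
Total: 0 + 0 + 7 + 7 = 14.

14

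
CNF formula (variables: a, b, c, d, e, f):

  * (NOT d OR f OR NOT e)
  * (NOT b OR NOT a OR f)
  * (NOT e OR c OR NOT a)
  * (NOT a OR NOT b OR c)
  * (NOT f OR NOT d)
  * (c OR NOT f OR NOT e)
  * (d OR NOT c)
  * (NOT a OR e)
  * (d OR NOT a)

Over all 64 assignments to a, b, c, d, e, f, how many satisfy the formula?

10

Case analysis on a and c:
  a=1, c=1: a clause becomes empty — 0.
  a=1, c=0: a clause becomes empty — 0.
  a=0, c=1: remaining (b,d,e,f) ∈ {(0,1,0,0); (1,1,0,0)} — 2.
  a=0, c=0: b free; 4 ways for (d,e,f) × 2^1 = 8.
Total: 0 + 0 + 2 + 8 = 10.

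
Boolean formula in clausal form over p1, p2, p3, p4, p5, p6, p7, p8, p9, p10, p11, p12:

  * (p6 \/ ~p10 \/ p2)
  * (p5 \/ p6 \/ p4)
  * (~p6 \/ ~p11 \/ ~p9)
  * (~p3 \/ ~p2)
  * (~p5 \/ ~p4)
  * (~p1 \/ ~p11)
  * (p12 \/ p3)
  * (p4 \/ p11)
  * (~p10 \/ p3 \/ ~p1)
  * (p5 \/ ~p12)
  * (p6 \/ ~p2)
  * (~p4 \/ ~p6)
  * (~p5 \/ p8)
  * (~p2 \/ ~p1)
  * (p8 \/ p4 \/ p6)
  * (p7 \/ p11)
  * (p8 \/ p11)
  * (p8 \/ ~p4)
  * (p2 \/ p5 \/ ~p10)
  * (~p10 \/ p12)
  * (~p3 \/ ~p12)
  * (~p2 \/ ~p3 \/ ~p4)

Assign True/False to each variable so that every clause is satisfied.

p1 = T, p2 = F, p3 = T, p4 = T, p5 = F, p6 = F, p7 = T, p8 = T, p9 = F, p10 = F, p11 = F, p12 = F

Pure literal: p7 appears only positively; assign p7 = True.
p8 occurs only positively in the remaining clauses — set p8 = True.
Set p1 = True and propagate.
  then p11 is forced to False.
  then p4 is forced to True.
  then p5 is forced to False.
  then p12 is forced to False.
  then p3 is forced to True.
  then p2 is forced to False.
  then p6 is forced to False.
  then p10 is forced to False.
p9 is now unconstrained; take p9 = False.
Every clause has at least one true literal under this assignment.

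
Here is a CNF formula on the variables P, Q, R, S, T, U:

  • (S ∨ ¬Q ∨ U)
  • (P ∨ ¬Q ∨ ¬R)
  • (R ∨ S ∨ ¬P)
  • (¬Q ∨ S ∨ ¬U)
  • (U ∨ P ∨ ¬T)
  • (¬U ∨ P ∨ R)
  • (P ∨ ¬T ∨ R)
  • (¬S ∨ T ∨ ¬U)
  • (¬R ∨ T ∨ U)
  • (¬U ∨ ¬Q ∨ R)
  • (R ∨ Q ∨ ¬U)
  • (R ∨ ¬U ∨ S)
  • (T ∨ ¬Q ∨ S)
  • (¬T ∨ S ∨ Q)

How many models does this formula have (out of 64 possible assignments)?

Case analysis on U and R:
  U=T, R=T: 5 of the 16 assignments to (P,Q,S,T) work.
  U=T, R=F: a clause becomes empty — 0.
  U=F, R=T: remaining (P,Q,S,T) ∈ {(T,F,T,T); (T,T,T,T)} — 2.
  U=F, R=F: 7 of the 16 assignments to (P,Q,S,T) work.
Total: 5 + 0 + 2 + 7 = 14.

14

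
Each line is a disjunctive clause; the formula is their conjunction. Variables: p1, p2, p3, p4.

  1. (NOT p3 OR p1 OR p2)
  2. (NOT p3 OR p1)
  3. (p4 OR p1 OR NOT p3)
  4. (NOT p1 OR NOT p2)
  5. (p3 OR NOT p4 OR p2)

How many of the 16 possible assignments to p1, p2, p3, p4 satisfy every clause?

The models are:
  p1=F p2=F p3=F p4=F
  p1=F p2=T p3=F p4=F
  p1=F p2=T p3=F p4=T
  p1=T p2=F p3=F p4=F
  p1=T p2=F p3=T p4=F
  p1=T p2=F p3=T p4=T
That's 6 in total.

6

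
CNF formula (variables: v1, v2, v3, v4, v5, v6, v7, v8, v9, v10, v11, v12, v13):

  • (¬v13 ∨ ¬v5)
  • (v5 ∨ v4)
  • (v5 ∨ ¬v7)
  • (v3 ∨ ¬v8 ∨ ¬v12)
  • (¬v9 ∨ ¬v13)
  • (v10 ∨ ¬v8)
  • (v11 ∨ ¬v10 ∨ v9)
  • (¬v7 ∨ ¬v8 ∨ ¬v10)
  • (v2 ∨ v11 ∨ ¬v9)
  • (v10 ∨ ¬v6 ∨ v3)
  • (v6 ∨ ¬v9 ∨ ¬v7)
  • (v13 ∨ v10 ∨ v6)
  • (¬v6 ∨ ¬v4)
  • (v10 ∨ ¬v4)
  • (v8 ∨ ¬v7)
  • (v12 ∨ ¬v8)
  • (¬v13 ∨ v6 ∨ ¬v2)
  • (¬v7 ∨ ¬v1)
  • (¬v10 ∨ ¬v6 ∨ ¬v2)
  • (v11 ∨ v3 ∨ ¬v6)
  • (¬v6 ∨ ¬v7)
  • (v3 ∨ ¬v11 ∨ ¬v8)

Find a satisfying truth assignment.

v1=0  v2=1  v3=0  v4=0  v5=1  v6=0  v7=0  v8=0  v9=1  v10=1  v11=0  v12=0  v13=0

Check each clause:
  1. (¬v13 ∨ ¬v5) — ¬v13 is true.
  2. (v5 ∨ v4) — v5 is true.
  3. (v5 ∨ ¬v7) — ¬v7 is true.
  4. (v3 ∨ ¬v8 ∨ ¬v12) — ¬v8 is true.
  5. (¬v13 ∨ ¬v9) — ¬v13 is true.
  6. (¬v8 ∨ v10) — ¬v8 is true.
  7. (v9 ∨ v11 ∨ ¬v10) — v9 is true.
  8. (¬v7 ∨ ¬v8 ∨ ¬v10) — ¬v8 is true.
  9. (¬v9 ∨ v2 ∨ v11) — v2 is true.
  10. (¬v6 ∨ v3 ∨ v10) — ¬v6 is true.
  11. (v6 ∨ ¬v7 ∨ ¬v9) — ¬v7 is true.
  12. (v10 ∨ v13 ∨ v6) — v10 is true.
  13. (¬v6 ∨ ¬v4) — ¬v6 is true.
  14. (v10 ∨ ¬v4) — v10 is true.
  15. (v8 ∨ ¬v7) — ¬v7 is true.
  16. (¬v8 ∨ v12) — ¬v8 is true.
  17. (v6 ∨ ¬v2 ∨ ¬v13) — ¬v13 is true.
  18. (¬v7 ∨ ¬v1) — ¬v7 is true.
  19. (¬v6 ∨ ¬v2 ∨ ¬v10) — ¬v6 is true.
  20. (v11 ∨ ¬v6 ∨ v3) — ¬v6 is true.
  21. (¬v6 ∨ ¬v7) — ¬v7 is true.
  22. (¬v11 ∨ v3 ∨ ¬v8) — ¬v8 is true.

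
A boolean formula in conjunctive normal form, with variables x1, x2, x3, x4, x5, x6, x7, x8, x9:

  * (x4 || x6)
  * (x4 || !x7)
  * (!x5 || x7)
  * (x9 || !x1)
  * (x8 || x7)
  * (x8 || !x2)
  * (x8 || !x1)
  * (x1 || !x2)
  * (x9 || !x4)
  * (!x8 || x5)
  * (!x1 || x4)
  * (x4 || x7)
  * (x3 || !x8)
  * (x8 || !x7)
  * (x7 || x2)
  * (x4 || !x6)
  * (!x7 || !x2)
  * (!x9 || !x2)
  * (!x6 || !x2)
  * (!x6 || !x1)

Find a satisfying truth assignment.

x1=F, x2=F, x3=T, x4=T, x5=T, x6=T, x7=T, x8=T, x9=T

Check each clause:
  1. (x4 || x6) — x4 is true.
  2. (!x7 || x4) — x4 is true.
  3. (!x5 || x7) — x7 is true.
  4. (!x1 || x9) — x9 is true.
  5. (x8 || x7) — x8 is true.
  6. (x8 || !x2) — x8 is true.
  7. (!x1 || x8) — x8 is true.
  8. (!x2 || x1) — !x2 is true.
  9. (!x4 || x9) — x9 is true.
  10. (x5 || !x8) — x5 is true.
  11. (!x1 || x4) — x4 is true.
  12. (x7 || x4) — x4 is true.
  13. (!x8 || x3) — x3 is true.
  14. (!x7 || x8) — x8 is true.
  15. (x2 || x7) — x7 is true.
  16. (!x6 || x4) — x4 is true.
  17. (!x7 || !x2) — !x2 is true.
  18. (!x9 || !x2) — !x2 is true.
  19. (!x2 || !x6) — !x2 is true.
  20. (!x6 || !x1) — !x1 is true.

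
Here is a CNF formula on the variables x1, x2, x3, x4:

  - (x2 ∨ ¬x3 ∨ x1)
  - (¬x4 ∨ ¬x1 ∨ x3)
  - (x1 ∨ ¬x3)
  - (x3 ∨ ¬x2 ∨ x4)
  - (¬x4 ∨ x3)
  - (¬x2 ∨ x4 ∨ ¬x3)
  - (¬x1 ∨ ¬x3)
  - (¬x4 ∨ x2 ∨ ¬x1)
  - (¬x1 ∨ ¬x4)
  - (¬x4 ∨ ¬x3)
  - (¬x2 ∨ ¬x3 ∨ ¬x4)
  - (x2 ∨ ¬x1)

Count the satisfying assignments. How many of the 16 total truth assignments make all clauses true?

1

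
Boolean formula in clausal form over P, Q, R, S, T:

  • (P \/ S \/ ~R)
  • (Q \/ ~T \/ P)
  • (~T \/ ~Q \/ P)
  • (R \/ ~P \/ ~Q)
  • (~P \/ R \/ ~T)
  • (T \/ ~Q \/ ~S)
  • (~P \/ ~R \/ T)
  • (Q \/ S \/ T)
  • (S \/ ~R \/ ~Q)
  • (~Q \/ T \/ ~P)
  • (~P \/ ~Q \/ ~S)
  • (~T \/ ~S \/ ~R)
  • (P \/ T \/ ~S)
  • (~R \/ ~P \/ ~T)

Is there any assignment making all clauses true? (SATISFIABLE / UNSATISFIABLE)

SATISFIABLE

Set P = True and propagate.
Try Q = False.
The remaining clauses are satisfied by R = False, S = True, T = False.
Every clause has at least one true literal under this assignment.
So P = True, Q = False, R = False, S = True, T = False is a satisfying assignment.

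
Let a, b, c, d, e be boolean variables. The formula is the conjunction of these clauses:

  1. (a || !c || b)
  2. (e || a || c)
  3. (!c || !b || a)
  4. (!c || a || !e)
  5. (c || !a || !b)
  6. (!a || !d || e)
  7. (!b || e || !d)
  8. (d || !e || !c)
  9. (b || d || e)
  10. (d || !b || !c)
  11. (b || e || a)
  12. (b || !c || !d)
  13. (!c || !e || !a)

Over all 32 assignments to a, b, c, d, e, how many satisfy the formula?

6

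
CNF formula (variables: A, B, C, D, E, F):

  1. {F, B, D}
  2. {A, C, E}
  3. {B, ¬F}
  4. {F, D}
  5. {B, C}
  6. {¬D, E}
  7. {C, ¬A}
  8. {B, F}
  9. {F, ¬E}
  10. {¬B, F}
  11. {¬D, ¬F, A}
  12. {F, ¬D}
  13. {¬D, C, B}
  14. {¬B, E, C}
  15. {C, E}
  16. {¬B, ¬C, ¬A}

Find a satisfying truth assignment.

Set A = False and propagate.
For the remaining variables, B = True, C = False, D = False, E = True, F = True works.
Check each clause:
  1. {B, D, F} — B is true.
  2. {A, C, E} — E is true.
  3. {¬F, B} — B is true.
  4. {F, D} — F is true.
  5. {B, C} — B is true.
  6. {E, ¬D} — ¬D is true.
  7. {¬A, C} — ¬A is true.
  8. {F, B} — B is true.
  9. {F, ¬E} — F is true.
  10. {F, ¬B} — F is true.
  11. {¬D, A, ¬F} — ¬D is true.
  12. {F, ¬D} — ¬D is true.
  13. {B, ¬D, C} — B is true.
  14. {C, ¬B, E} — E is true.
  15. {E, C} — E is true.
  16. {¬C, ¬A, ¬B} — ¬C is true.

A=False, B=True, C=False, D=False, E=True, F=True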